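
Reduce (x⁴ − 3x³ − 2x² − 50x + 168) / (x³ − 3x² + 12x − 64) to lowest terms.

Repeated division with remainder:
  x⁴ − 3x³ − 2x² − 50x + 168 = (x)(x³ − 3x² + 12x − 64) + (−14x² + 14x + 168)
  x³ − 3x² + 12x − 64 = (−(1/14)x + 1/7)(−14x² + 14x + 168) + (22x − 88)
  −14x² + 14x + 168 = (−(7/11)x − 21/11)(22x − 88) + (0)
Last nonzero remainder: 22x − 88. Dividing through by 22 gives the monic gcd x − 4.
Cancel x − 4 from numerator and denominator to get the reduced form.

(x³ + x² + 2x − 42)/(x² + x + 16)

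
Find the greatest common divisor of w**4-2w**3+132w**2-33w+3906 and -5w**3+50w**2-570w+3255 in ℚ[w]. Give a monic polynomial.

Apply the Euclidean algorithm:
  w**4-2w**3+132w**2-33w+3906 = (-(1/5)w-8/5)(-5w**3+50w**2-570w+3255) + (98w**2-294w+9114)
  -5w**3+50w**2-570w+3255 = (-(5/98)w+5/14)(98w**2-294w+9114) + (0)
Last nonzero remainder: 98w**2-294w+9114. Dividing through by 98 gives the monic gcd w**2-3w+93.

w**2-3w+93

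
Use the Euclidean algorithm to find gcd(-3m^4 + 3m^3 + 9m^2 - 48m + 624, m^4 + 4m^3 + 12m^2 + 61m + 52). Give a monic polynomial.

m^3 + 3m^2 + 9m + 52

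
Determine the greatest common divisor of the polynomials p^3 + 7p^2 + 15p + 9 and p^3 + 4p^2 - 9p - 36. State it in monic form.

By polynomial division,
  p^3 + 7p^2 + 15p + 9 = (p^3 + 4p^2 - 9p - 36) + (3p^2 + 24p + 45)
  p^3 + 4p^2 - 9p - 36 = ((1/3)p - 4/3)(3p^2 + 24p + 45) + (8p + 24)
  3p^2 + 24p + 45 = ((3/8)p + 15/8)(8p + 24) + (0)
Last nonzero remainder: 8p + 24. Dividing through by 8 gives the monic gcd p + 3.

p + 3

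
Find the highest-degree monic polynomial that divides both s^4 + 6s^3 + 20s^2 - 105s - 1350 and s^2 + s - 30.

By polynomial division,
  s^4 + 6s^3 + 20s^2 - 105s - 1350 = (s^2 + 5s + 45)(s^2 + s - 30) + (0)
The last nonzero remainder s^2 + s - 30 is already monic.

s^2 + s - 30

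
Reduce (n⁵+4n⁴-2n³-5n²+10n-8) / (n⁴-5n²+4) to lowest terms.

(n³+3n²-3n+4)/(n²-n-2)

Euclidean algorithm in ℚ[n]:
  n⁵+4n⁴-2n³-5n²+10n-8 = (n+4)(n⁴-5n²+4) + (3n³+15n²+6n-24)
  n⁴-5n²+4 = ((1/3)n-5/3)(3n³+15n²+6n-24) + (18n²+18n-36)
  3n³+15n²+6n-24 = ((1/6)n+2/3)(18n²+18n-36) + (0)
Last nonzero remainder: 18n²+18n-36. Dividing through by 18 gives the monic gcd n²+n-2.
Cancel n²+n-2 from numerator and denominator to get the reduced form.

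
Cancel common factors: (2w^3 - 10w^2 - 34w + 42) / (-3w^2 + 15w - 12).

Repeated division with remainder:
  2w^3 - 10w^2 - 34w + 42 = (-(2/3)w)(-3w^2 + 15w - 12) + (-42w + 42)
  -3w^2 + 15w - 12 = ((1/14)w - 2/7)(-42w + 42) + (0)
Last nonzero remainder: -42w + 42. Dividing through by -42 gives the monic gcd w - 1.
Cancel w - 1 from numerator and denominator to get the reduced form.

(-2w^2 + 8w + 42)/(3w - 12)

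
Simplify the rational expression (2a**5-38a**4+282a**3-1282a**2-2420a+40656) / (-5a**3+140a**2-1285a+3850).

(-2a**3+2a**2-92a-528)/(5a-50)

Apply the Euclidean algorithm:
  2a**5-38a**4+282a**3-1282a**2-2420a+40656 = (-(2/5)a**2-(18/5)a-272/5)(-5a**3+140a**2-1285a+3850) + (3248a**2-58464a+250096)
  -5a**3+140a**2-1285a+3850 = (-(5/3248)a+25/1624)(3248a**2-58464a+250096) + (0)
Last nonzero remainder: 3248a**2-58464a+250096. Dividing through by 3248 gives the monic gcd a**2-18a+77.
Cancel a**2-18a+77 from numerator and denominator to get the reduced form.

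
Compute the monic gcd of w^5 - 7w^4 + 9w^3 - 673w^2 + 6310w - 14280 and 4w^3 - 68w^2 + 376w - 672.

w^3 - 17w^2 + 94w - 168

By polynomial division,
  w^5 - 7w^4 + 9w^3 - 673w^2 + 6310w - 14280 = ((1/4)w^2 + (5/2)w + 85/4)(4w^3 - 68w^2 + 376w - 672) + (0)
Last nonzero remainder: 4w^3 - 68w^2 + 376w - 672. Dividing through by 4 gives the monic gcd w^3 - 17w^2 + 94w - 168.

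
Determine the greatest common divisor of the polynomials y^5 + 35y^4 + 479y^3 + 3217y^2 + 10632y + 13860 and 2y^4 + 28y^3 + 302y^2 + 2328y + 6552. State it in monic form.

By polynomial division,
  y^5 + 35y^4 + 479y^3 + 3217y^2 + 10632y + 13860 = ((1/2)y + 21/2)(2y^4 + 28y^3 + 302y^2 + 2328y + 6552) + (34y^3 - 1118y^2 - 17088y - 54936)
  2y^4 + 28y^3 + 302y^2 + 2328y + 6552 = ((1/17)y + 797/289)(34y^3 - 1118y^2 - 17088y - 54936) + ((1268820/289)y^2 + (15225840/289)y + 45677520/289)
  34y^3 - 1118y^2 - 17088y - 54936 = ((4913/634410)y - 31501/90630)((1268820/289)y^2 + (15225840/289)y + 45677520/289) + (0)
Last nonzero remainder: (1268820/289)y^2 + (15225840/289)y + 45677520/289. Dividing through by 1268820/289 gives the monic gcd y^2 + 12y + 36.

y^2 + 12y + 36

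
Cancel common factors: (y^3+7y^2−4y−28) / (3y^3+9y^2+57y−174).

Euclidean algorithm in ℚ[y]:
  y^3+7y^2−4y−28 = (1/3)(3y^3+9y^2+57y−174) + (4y^2−23y+30)
  3y^3+9y^2+57y−174 = ((3/4)y+105/16)(4y^2−23y+30) + ((2967/16)y−2967/8)
  4y^2−23y+30 = ((64/2967)y−80/989)((2967/16)y−2967/8) + (0)
Last nonzero remainder: (2967/16)y−2967/8. Dividing through by 2967/16 gives the monic gcd y−2.
Cancel y−2 from numerator and denominator to get the reduced form.

(y^2+9y+14)/(3y^2+15y+87)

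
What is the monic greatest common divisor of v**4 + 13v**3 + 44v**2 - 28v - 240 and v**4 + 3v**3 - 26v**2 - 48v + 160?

v**3 + 7v**2 + 2v - 40

By polynomial division,
  v**4 + 13v**3 + 44v**2 - 28v - 240 = (v**4 + 3v**3 - 26v**2 - 48v + 160) + (10v**3 + 70v**2 + 20v - 400)
  v**4 + 3v**3 - 26v**2 - 48v + 160 = ((1/10)v - 2/5)(10v**3 + 70v**2 + 20v - 400) + (0)
Last nonzero remainder: 10v**3 + 70v**2 + 20v - 400. Dividing through by 10 gives the monic gcd v**3 + 7v**2 + 2v - 40.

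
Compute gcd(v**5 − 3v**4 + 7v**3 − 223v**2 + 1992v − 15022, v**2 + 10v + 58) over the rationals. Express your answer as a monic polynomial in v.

Repeated division with remainder:
  v**5 − 3v**4 + 7v**3 − 223v**2 + 1992v − 15022 = (v**3 − 13v**2 + 79v − 259)(v**2 + 10v + 58) + (0)
The last nonzero remainder v**2 + 10v + 58 is already monic.

v**2 + 10v + 58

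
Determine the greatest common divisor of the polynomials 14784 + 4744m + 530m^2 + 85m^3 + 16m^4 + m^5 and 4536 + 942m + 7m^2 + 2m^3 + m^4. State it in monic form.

42 + 13m + m^2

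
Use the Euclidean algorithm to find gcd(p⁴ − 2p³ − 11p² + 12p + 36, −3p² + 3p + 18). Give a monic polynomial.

p² − p − 6

Repeated division with remainder:
  p⁴ − 2p³ − 11p² + 12p + 36 = (−(1/3)p² + (1/3)p + 2)(−3p² + 3p + 18) + (0)
Last nonzero remainder: −3p² + 3p + 18. Dividing through by −3 gives the monic gcd p² − p − 6.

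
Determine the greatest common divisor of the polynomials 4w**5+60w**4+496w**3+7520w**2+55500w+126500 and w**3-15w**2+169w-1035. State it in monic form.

w**2-6w+115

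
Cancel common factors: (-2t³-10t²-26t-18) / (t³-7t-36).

Apply the Euclidean algorithm:
  -2t³-10t²-26t-18 = (-2)(t³-7t-36) + (-10t²-40t-90)
  t³-7t-36 = (-(1/10)t+2/5)(-10t²-40t-90) + (0)
Last nonzero remainder: -10t²-40t-90. Dividing through by -10 gives the monic gcd t²+4t+9.
Cancel t²+4t+9 from numerator and denominator to get the reduced form.

(-2t-2)/(t-4)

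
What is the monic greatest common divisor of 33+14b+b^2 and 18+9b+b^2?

3+b

Repeated division with remainder:
  b^2+14b+33 = (b^2+9b+18) + (5b+15)
  b^2+9b+18 = ((1/5)b+6/5)(5b+15) + (0)
Last nonzero remainder: 5b+15. Dividing through by 5 gives the monic gcd b+3.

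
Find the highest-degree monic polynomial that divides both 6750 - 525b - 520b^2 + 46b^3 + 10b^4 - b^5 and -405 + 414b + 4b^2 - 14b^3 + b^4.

-45 - 4b + b^2

Repeated division with remainder:
  -b^5 + 10b^4 + 46b^3 - 520b^2 - 525b + 6750 = (-b - 4)(b^4 - 14b^3 + 4b^2 + 414b - 405) + (-6b^3 - 90b^2 + 726b + 5130)
  b^4 - 14b^3 + 4b^2 + 414b - 405 = (-(1/6)b + 29/6)(-6b^3 - 90b^2 + 726b + 5130) + (560b^2 - 2240b - 25200)
  -6b^3 - 90b^2 + 726b + 5130 = (-(3/280)b - 57/280)(560b^2 - 2240b - 25200) + (0)
Last nonzero remainder: 560b^2 - 2240b - 25200. Dividing through by 560 gives the monic gcd b^2 - 4b - 45.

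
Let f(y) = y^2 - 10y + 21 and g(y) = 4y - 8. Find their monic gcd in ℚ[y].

Apply the Euclidean algorithm:
  y^2 - 10y + 21 = ((1/4)y - 2)(4y - 8) + (5)
  4y - 8 = ((4/5)y - 8/5)(5) + (0)
The last nonzero remainder is the constant 5, so the polynomials are coprime and gcd = 1.

1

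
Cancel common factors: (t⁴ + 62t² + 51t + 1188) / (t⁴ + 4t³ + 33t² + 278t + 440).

(t² + 3t + 27)/(t² + 7t + 10)

Euclidean algorithm in ℚ[t]:
  t⁴ + 62t² + 51t + 1188 = (t⁴ + 4t³ + 33t² + 278t + 440) + (-4t³ + 29t² - 227t + 748)
  t⁴ + 4t³ + 33t² + 278t + 440 = (-(1/4)t - 45/16)(-4t³ + 29t² - 227t + 748) + ((925/16)t² - (2775/16)t + 10175/4)
  -4t³ + 29t² - 227t + 748 = (-(64/925)t + 272/925)((925/16)t² - (2775/16)t + 10175/4) + (0)
Last nonzero remainder: (925/16)t² - (2775/16)t + 10175/4. Dividing through by 925/16 gives the monic gcd t² - 3t + 44.
Cancel t² - 3t + 44 from numerator and denominator to get the reduced form.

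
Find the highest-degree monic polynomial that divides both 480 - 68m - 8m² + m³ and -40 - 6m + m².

By polynomial division,
  m³ - 8m² - 68m + 480 = (m - 2)(m² - 6m - 40) + (-40m + 400)
  m² - 6m - 40 = (-(1/40)m - 1/10)(-40m + 400) + (0)
Last nonzero remainder: -40m + 400. Dividing through by -40 gives the monic gcd m - 10.

-10 + m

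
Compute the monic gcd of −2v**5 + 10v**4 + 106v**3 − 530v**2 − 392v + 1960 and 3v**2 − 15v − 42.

Apply the Euclidean algorithm:
  −2v**5 + 10v**4 + 106v**3 − 530v**2 − 392v + 1960 = (−(2/3)v**3 + 26v − 140/3)(3v**2 − 15v − 42) + (0)
Last nonzero remainder: 3v**2 − 15v − 42. Dividing through by 3 gives the monic gcd v**2 − 5v − 14.

v**2 − 5v − 14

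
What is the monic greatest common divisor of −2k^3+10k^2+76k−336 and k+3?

1

By polynomial division,
  −2k^3+10k^2+76k−336 = (−2k^2+16k+28)(k+3) + (−420)
  k+3 = (−(1/420)k−1/140)(−420) + (0)
The last nonzero remainder is the constant −420, so the polynomials are coprime and gcd = 1.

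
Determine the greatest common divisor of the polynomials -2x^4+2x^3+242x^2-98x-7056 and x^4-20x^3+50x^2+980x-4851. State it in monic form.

Apply the Euclidean algorithm:
  -2x^4+2x^3+242x^2-98x-7056 = (-2)(x^4-20x^3+50x^2+980x-4851) + (-38x^3+342x^2+1862x-16758)
  x^4-20x^3+50x^2+980x-4851 = (-(1/38)x+11/38)(-38x^3+342x^2+1862x-16758) + (0)
Last nonzero remainder: -38x^3+342x^2+1862x-16758. Dividing through by -38 gives the monic gcd x^3-9x^2-49x+441.

x^3-9x^2-49x+441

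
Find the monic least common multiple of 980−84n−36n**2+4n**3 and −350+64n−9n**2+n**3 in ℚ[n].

Repeated division with remainder:
  4n**3−36n**2−84n+980 = (4)(n**3−9n**2+64n−350) + (−340n+2380)
  n**3−9n**2+64n−350 = (−(1/340)n**2+(1/170)n−5/34)(−340n+2380) + (0)
Last nonzero remainder: −340n+2380. Dividing through by −340 gives the monic gcd n−7.
Then lcm(f, g) = f·g / gcd(f, g); expanding and making the result monic gives the answer.

12250−1540n−163n**2+47n**3−11n**4+n**5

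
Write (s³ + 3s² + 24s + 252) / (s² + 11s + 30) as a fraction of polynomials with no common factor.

Repeated division with remainder:
  s³ + 3s² + 24s + 252 = (s - 8)(s² + 11s + 30) + (82s + 492)
  s² + 11s + 30 = ((1/82)s + 5/82)(82s + 492) + (0)
Last nonzero remainder: 82s + 492. Dividing through by 82 gives the monic gcd s + 6.
Cancel s + 6 from numerator and denominator to get the reduced form.

(s² - 3s + 42)/(s + 5)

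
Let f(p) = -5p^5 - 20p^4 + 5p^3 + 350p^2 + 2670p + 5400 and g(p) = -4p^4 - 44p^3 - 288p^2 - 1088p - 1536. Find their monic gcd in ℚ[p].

p^2 + 7p + 12

Apply the Euclidean algorithm:
  -5p^5 - 20p^4 + 5p^3 + 350p^2 + 2670p + 5400 = ((5/4)p - 35/4)(-4p^4 - 44p^3 - 288p^2 - 1088p - 1536) + (-20p^3 - 810p^2 - 4930p - 8040)
  -4p^4 - 44p^3 - 288p^2 - 1088p - 1536 = ((1/5)p - 59/10)(-20p^3 - 810p^2 - 4930p - 8040) + (-4081p^2 - 28567p - 48972)
  -20p^3 - 810p^2 - 4930p - 8040 = ((20/4081)p + 670/4081)(-4081p^2 - 28567p - 48972) + (0)
Last nonzero remainder: -4081p^2 - 28567p - 48972. Dividing through by -4081 gives the monic gcd p^2 + 7p + 12.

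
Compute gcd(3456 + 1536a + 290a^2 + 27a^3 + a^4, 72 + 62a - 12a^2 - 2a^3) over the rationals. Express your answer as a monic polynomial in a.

9 + a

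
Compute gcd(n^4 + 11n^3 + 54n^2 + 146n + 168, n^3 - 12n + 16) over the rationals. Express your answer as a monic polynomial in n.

n + 4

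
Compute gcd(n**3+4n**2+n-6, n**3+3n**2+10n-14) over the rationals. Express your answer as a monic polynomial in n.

Euclidean algorithm in ℚ[n]:
  n**3+4n**2+n-6 = (n**3+3n**2+10n-14) + (n**2-9n+8)
  n**3+3n**2+10n-14 = (n+12)(n**2-9n+8) + (110n-110)
  n**2-9n+8 = ((1/110)n-4/55)(110n-110) + (0)
Last nonzero remainder: 110n-110. Dividing through by 110 gives the monic gcd n-1.

n-1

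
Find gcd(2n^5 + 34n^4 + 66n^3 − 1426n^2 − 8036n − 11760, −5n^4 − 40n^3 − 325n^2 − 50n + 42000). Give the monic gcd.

n^2 + 3n − 70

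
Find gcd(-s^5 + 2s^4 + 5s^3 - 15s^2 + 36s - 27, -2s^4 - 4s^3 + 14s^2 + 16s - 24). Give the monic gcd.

s^2 + 2s - 3

Repeated division with remainder:
  -s^5 + 2s^4 + 5s^3 - 15s^2 + 36s - 27 = ((1/2)s - 2)(-2s^4 - 4s^3 + 14s^2 + 16s - 24) + (-10s^3 + 5s^2 + 80s - 75)
  -2s^4 - 4s^3 + 14s^2 + 16s - 24 = ((1/5)s + 1/2)(-10s^3 + 5s^2 + 80s - 75) + (-(9/2)s^2 - 9s + 27/2)
  -10s^3 + 5s^2 + 80s - 75 = ((20/9)s - 50/9)(-(9/2)s^2 - 9s + 27/2) + (0)
Last nonzero remainder: -(9/2)s^2 - 9s + 27/2. Dividing through by -9/2 gives the monic gcd s^2 + 2s - 3.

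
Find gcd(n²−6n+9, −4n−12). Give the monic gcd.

1

Apply the Euclidean algorithm:
  n²−6n+9 = (−(1/4)n+9/4)(−4n−12) + (36)
  −4n−12 = (−(1/9)n−1/3)(36) + (0)
The last nonzero remainder is the constant 36, so the polynomials are coprime and gcd = 1.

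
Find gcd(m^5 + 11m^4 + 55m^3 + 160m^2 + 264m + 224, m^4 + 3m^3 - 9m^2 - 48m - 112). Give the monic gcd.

m^3 + 7m^2 + 19m + 28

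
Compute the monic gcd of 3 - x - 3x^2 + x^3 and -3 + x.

By polynomial division,
  x^3 - 3x^2 - x + 3 = (x^2 - 1)(x - 3) + (0)
The last nonzero remainder x - 3 is already monic.

-3 + x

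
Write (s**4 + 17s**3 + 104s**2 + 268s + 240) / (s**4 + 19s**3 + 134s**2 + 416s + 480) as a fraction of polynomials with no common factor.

Euclidean algorithm in ℚ[s]:
  s**4 + 17s**3 + 104s**2 + 268s + 240 = (s**4 + 19s**3 + 134s**2 + 416s + 480) + (−2s**3 − 30s**2 − 148s − 240)
  s**4 + 19s**3 + 134s**2 + 416s + 480 = (−(1/2)s − 2)(−2s**3 − 30s**2 − 148s − 240) + (0)
Last nonzero remainder: −2s**3 − 30s**2 − 148s − 240. Dividing through by −2 gives the monic gcd s**3 + 15s**2 + 74s + 120.
Cancel s**3 + 15s**2 + 74s + 120 from numerator and denominator to get the reduced form.

(s + 2)/(s + 4)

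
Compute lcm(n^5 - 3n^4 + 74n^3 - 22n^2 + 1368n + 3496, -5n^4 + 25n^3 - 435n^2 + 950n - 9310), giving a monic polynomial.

n^7 - 8n^6 + 138n^5 - 539n^4 + 5104n^3 - 4422n^2 + 49552n + 171304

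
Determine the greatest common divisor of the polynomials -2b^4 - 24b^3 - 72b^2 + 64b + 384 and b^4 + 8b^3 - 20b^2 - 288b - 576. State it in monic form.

b^3 + 14b^2 + 64b + 96

Euclidean algorithm in ℚ[b]:
  -2b^4 - 24b^3 - 72b^2 + 64b + 384 = (-2)(b^4 + 8b^3 - 20b^2 - 288b - 576) + (-8b^3 - 112b^2 - 512b - 768)
  b^4 + 8b^3 - 20b^2 - 288b - 576 = (-(1/8)b + 3/4)(-8b^3 - 112b^2 - 512b - 768) + (0)
Last nonzero remainder: -8b^3 - 112b^2 - 512b - 768. Dividing through by -8 gives the monic gcd b^3 + 14b^2 + 64b + 96.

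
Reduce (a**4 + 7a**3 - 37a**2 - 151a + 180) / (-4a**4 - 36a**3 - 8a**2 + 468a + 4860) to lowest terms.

Euclidean algorithm in ℚ[a]:
  a**4 + 7a**3 - 37a**2 - 151a + 180 = (-1/4)(-4a**4 - 36a**3 - 8a**2 + 468a + 4860) + (-2a**3 - 39a**2 - 34a + 1395)
  -4a**4 - 36a**3 - 8a**2 + 468a + 4860 = (2a - 21)(-2a**3 - 39a**2 - 34a + 1395) + (-759a**2 - 3036a + 34155)
  -2a**3 - 39a**2 - 34a + 1395 = ((2/759)a + 31/759)(-759a**2 - 3036a + 34155) + (0)
Last nonzero remainder: -759a**2 - 3036a + 34155. Dividing through by -759 gives the monic gcd a**2 + 4a - 45.
Cancel a**2 + 4a - 45 from numerator and denominator to get the reduced form.

(-a**2 - 3a + 4)/(4a**2 + 20a + 108)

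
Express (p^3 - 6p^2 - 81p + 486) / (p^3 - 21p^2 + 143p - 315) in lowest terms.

(p^2 + 3p - 54)/(p^2 - 12p + 35)

By polynomial division,
  p^3 - 6p^2 - 81p + 486 = (p^3 - 21p^2 + 143p - 315) + (15p^2 - 224p + 801)
  p^3 - 21p^2 + 143p - 315 = ((1/15)p - 91/225)(15p^2 - 224p + 801) + (-(224/225)p + 224/25)
  15p^2 - 224p + 801 = (-(3375/224)p + 20025/224)(-(224/225)p + 224/25) + (0)
Last nonzero remainder: -(224/225)p + 224/25. Dividing through by -224/225 gives the monic gcd p - 9.
Cancel p - 9 from numerator and denominator to get the reduced form.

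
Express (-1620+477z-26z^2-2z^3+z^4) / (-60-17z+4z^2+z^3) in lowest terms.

(405-18z+2z^2+z^3)/(15+8z+z^2)

Apply the Euclidean algorithm:
  z^4-2z^3-26z^2+477z-1620 = (z-6)(z^3+4z^2-17z-60) + (15z^2+435z-1980)
  z^3+4z^2-17z-60 = ((1/15)z-5/3)(15z^2+435z-1980) + (840z-3360)
  15z^2+435z-1980 = ((1/56)z+33/56)(840z-3360) + (0)
Last nonzero remainder: 840z-3360. Dividing through by 840 gives the monic gcd z-4.
Cancel z-4 from numerator and denominator to get the reduced form.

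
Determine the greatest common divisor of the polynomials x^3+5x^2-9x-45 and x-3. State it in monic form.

x-3

By polynomial division,
  x^3+5x^2-9x-45 = (x^2+8x+15)(x-3) + (0)
The last nonzero remainder x-3 is already monic.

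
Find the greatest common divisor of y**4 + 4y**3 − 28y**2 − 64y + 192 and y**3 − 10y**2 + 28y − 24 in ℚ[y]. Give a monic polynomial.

Euclidean algorithm in ℚ[y]:
  y**4 + 4y**3 − 28y**2 − 64y + 192 = (y + 14)(y**3 − 10y**2 + 28y − 24) + (84y**2 − 432y + 528)
  y**3 − 10y**2 + 28y − 24 = ((1/84)y − 17/294)(84y**2 − 432y + 528) + (−(160/49)y + 320/49)
  84y**2 − 432y + 528 = (−(1029/40)y + 1617/20)(−(160/49)y + 320/49) + (0)
Last nonzero remainder: −(160/49)y + 320/49. Dividing through by −160/49 gives the monic gcd y − 2.

y − 2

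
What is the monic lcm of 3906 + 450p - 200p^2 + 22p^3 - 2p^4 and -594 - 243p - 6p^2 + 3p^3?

128898 + 24615p - 7428p^2 + p^3 + 89p^4 - 16p^5 + p^6

Apply the Euclidean algorithm:
  -2p^4 + 22p^3 - 200p^2 + 450p + 3906 = (-(2/3)p + 6)(3p^3 - 6p^2 - 243p - 594) + (-326p^2 + 1512p + 7470)
  3p^3 - 6p^2 - 243p - 594 = (-(3/326)p - 645/26569)(-326p^2 + 1512p + 7470) + (-(3654612/26569)p - 10963836/26569)
  -326p^2 + 1512p + 7470 = ((4330747/1827306)p - 11026135/609102)(-(3654612/26569)p - 10963836/26569) + (0)
Last nonzero remainder: -(3654612/26569)p - 10963836/26569. Dividing through by -3654612/26569 gives the monic gcd p + 3.
Then lcm(f, g) = f·g / gcd(f, g); expanding and making the result monic gives the answer.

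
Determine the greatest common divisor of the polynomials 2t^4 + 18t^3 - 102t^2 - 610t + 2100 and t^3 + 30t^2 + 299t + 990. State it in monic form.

t + 10

Repeated division with remainder:
  2t^4 + 18t^3 - 102t^2 - 610t + 2100 = (2t - 42)(t^3 + 30t^2 + 299t + 990) + (560t^2 + 9968t + 43680)
  t^3 + 30t^2 + 299t + 990 = ((1/560)t + 61/2800)(560t^2 + 9968t + 43680) + ((96/25)t + 192/5)
  560t^2 + 9968t + 43680 = ((875/6)t + 2275/2)((96/25)t + 192/5) + (0)
Last nonzero remainder: (96/25)t + 192/5. Dividing through by 96/25 gives the monic gcd t + 10.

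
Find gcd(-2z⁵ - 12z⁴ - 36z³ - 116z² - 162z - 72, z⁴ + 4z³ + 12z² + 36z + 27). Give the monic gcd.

z³ + z² + 9z + 9

Repeated division with remainder:
  -2z⁵ - 12z⁴ - 36z³ - 116z² - 162z - 72 = (-2z - 4)(z⁴ + 4z³ + 12z² + 36z + 27) + (4z³ + 4z² + 36z + 36)
  z⁴ + 4z³ + 12z² + 36z + 27 = ((1/4)z + 3/4)(4z³ + 4z² + 36z + 36) + (0)
Last nonzero remainder: 4z³ + 4z² + 36z + 36. Dividing through by 4 gives the monic gcd z³ + z² + 9z + 9.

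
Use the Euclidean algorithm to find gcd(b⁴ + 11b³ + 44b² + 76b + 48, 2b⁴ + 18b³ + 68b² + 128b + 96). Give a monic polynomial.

b² + 5b + 6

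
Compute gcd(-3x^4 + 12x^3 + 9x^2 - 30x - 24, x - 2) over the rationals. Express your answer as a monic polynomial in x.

Euclidean algorithm in ℚ[x]:
  -3x^4 + 12x^3 + 9x^2 - 30x - 24 = (-3x^3 + 6x^2 + 21x + 12)(x - 2) + (0)
The last nonzero remainder x - 2 is already monic.

x - 2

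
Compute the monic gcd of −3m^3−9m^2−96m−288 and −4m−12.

By polynomial division,
  −3m^3−9m^2−96m−288 = ((3/4)m^2+24)(−4m−12) + (0)
Last nonzero remainder: −4m−12. Dividing through by −4 gives the monic gcd m+3.

m+3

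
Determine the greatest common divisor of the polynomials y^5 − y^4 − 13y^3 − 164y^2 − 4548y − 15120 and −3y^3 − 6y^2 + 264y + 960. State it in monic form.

y^2 − 6y − 40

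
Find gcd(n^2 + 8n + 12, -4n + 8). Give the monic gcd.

Apply the Euclidean algorithm:
  n^2 + 8n + 12 = (-(1/4)n - 5/2)(-4n + 8) + (32)
  -4n + 8 = (-(1/8)n + 1/4)(32) + (0)
The last nonzero remainder is the constant 32, so the polynomials are coprime and gcd = 1.

1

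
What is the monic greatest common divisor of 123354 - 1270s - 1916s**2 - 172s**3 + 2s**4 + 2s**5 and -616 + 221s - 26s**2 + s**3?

77 - 18s + s**2

Repeated division with remainder:
  2s**5 + 2s**4 - 172s**3 - 1916s**2 - 1270s + 123354 = (2s**2 + 54s + 790)(s**3 - 26s**2 + 221s - 616) + (7922s**2 - 142596s + 609994)
  s**3 - 26s**2 + 221s - 616 = ((1/7922)s - 4/3961)(7922s**2 - 142596s + 609994) + (0)
Last nonzero remainder: 7922s**2 - 142596s + 609994. Dividing through by 7922 gives the monic gcd s**2 - 18s + 77.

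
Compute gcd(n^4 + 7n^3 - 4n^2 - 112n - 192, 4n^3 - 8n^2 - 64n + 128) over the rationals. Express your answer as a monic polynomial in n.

n^2 - 16

By polynomial division,
  n^4 + 7n^3 - 4n^2 - 112n - 192 = ((1/4)n + 9/4)(4n^3 - 8n^2 - 64n + 128) + (30n^2 - 480)
  4n^3 - 8n^2 - 64n + 128 = ((2/15)n - 4/15)(30n^2 - 480) + (0)
Last nonzero remainder: 30n^2 - 480. Dividing through by 30 gives the monic gcd n^2 - 16.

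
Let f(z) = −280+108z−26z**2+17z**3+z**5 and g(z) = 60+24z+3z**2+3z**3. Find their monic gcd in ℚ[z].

Repeated division with remainder:
  z**5+17z**3−26z**2+108z−280 = ((1/3)z**2−(1/3)z+10/3)(3z**3+3z**2+24z+60) + (−48z**2+48z−480)
  3z**3+3z**2+24z+60 = (−(1/16)z−1/8)(−48z**2+48z−480) + (0)
Last nonzero remainder: −48z**2+48z−480. Dividing through by −48 gives the monic gcd z**2−z+10.

10−z+z**2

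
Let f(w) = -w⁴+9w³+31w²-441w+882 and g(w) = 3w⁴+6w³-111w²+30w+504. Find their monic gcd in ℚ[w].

w²+4w-21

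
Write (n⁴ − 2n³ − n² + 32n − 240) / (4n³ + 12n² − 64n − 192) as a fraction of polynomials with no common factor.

Euclidean algorithm in ℚ[n]:
  n⁴ − 2n³ − n² + 32n − 240 = ((1/4)n − 5/4)(4n³ + 12n² − 64n − 192) + (30n² − 480)
  4n³ + 12n² − 64n − 192 = ((2/15)n + 2/5)(30n² − 480) + (0)
Last nonzero remainder: 30n² − 480. Dividing through by 30 gives the monic gcd n² − 16.
Cancel n² − 16 from numerator and denominator to get the reduced form.

(n² − 2n + 15)/(4n + 12)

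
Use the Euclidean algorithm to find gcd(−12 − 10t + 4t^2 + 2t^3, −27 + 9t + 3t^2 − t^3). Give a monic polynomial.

3 + t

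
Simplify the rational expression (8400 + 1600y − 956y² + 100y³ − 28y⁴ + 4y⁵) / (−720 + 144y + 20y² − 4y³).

(−70 − 39y − 4y² − y³)/(6 + y)

Euclidean algorithm in ℚ[y]:
  4y⁵ − 28y⁴ + 100y³ − 956y² + 1600y + 8400 = (−y² + 2y − 51)(−4y³ + 20y² + 144y − 720) + (−944y² + 10384y − 28320)
  −4y³ + 20y² + 144y − 720 = ((1/236)y + 3/118)(−944y² + 10384y − 28320) + (0)
Last nonzero remainder: −944y² + 10384y − 28320. Dividing through by −944 gives the monic gcd y² − 11y + 30.
Cancel y² − 11y + 30 from numerator and denominator to get the reduced form.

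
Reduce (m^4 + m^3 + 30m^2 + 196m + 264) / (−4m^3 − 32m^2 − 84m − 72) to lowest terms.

(−m^2 + 4m − 44)/(4m + 12)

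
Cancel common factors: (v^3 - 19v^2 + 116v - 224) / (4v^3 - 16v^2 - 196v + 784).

Repeated division with remainder:
  v^3 - 19v^2 + 116v - 224 = (1/4)(4v^3 - 16v^2 - 196v + 784) + (-15v^2 + 165v - 420)
  4v^3 - 16v^2 - 196v + 784 = (-(4/15)v - 28/15)(-15v^2 + 165v - 420) + (0)
Last nonzero remainder: -15v^2 + 165v - 420. Dividing through by -15 gives the monic gcd v^2 - 11v + 28.
Cancel v^2 - 11v + 28 from numerator and denominator to get the reduced form.

(v - 8)/(4v + 28)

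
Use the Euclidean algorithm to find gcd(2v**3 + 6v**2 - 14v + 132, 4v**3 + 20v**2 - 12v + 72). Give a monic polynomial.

v + 6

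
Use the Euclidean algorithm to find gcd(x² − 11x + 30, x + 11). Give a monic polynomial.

1

Euclidean algorithm in ℚ[x]:
  x² − 11x + 30 = (x − 22)(x + 11) + (272)
  x + 11 = ((1/272)x + 11/272)(272) + (0)
The last nonzero remainder is the constant 272, so the polynomials are coprime and gcd = 1.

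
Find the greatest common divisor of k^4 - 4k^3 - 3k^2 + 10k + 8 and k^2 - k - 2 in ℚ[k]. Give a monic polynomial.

Euclidean algorithm in ℚ[k]:
  k^4 - 4k^3 - 3k^2 + 10k + 8 = (k^2 - 3k - 4)(k^2 - k - 2) + (0)
The last nonzero remainder k^2 - k - 2 is already monic.

k^2 - k - 2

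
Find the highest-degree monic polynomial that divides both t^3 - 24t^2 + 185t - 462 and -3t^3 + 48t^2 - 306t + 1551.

t - 11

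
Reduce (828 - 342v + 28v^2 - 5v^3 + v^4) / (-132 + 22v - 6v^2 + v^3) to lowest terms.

Repeated division with remainder:
  v^4 - 5v^3 + 28v^2 - 342v + 828 = (v + 1)(v^3 - 6v^2 + 22v - 132) + (12v^2 - 232v + 960)
  v^3 - 6v^2 + 22v - 132 = ((1/12)v + 10/9)(12v^2 - 232v + 960) + ((1798/9)v - 3596/3)
  12v^2 - 232v + 960 = ((54/899)v - 720/899)((1798/9)v - 3596/3) + (0)
Last nonzero remainder: (1798/9)v - 3596/3. Dividing through by 1798/9 gives the monic gcd v - 6.
Cancel v - 6 from numerator and denominator to get the reduced form.

(-138 + 34v + v^2 + v^3)/(22 + v^2)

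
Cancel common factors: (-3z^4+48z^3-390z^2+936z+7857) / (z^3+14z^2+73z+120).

Euclidean algorithm in ℚ[z]:
  -3z^4+48z^3-390z^2+936z+7857 = (-3z+90)(z^3+14z^2+73z+120) + (-1431z^2-5274z-2943)
  z^3+14z^2+73z+120 = (-(1/1431)z-1640/227529)(-1431z^2-5274z-2943) + ((832480/25281)z+832480/8427)
  -1431z^2-5274z-2943 = (-(36177111/832480)z-24800661/832480)((832480/25281)z+832480/8427) + (0)
Last nonzero remainder: (832480/25281)z+832480/8427. Dividing through by 832480/25281 gives the monic gcd z+3.
Cancel z+3 from numerator and denominator to get the reduced form.

(-3z^3+57z^2-561z+2619)/(z^2+11z+40)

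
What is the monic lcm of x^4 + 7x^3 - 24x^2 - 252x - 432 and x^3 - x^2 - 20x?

Apply the Euclidean algorithm:
  x^4 + 7x^3 - 24x^2 - 252x - 432 = (x + 8)(x^3 - x^2 - 20x) + (4x^2 - 92x - 432)
  x^3 - x^2 - 20x = ((1/4)x + 11/2)(4x^2 - 92x - 432) + (594x + 2376)
  4x^2 - 92x - 432 = ((2/297)x - 2/11)(594x + 2376) + (0)
Last nonzero remainder: 594x + 2376. Dividing through by 594 gives the monic gcd x + 4.
Then lcm(f, g) = f·g / gcd(f, g); expanding and making the result monic gives the answer.

x^6 + 2x^5 - 59x^4 - 132x^3 + 828x^2 + 2160x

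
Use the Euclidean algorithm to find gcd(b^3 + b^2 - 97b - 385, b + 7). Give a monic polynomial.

b + 7

Repeated division with remainder:
  b^3 + b^2 - 97b - 385 = (b^2 - 6b - 55)(b + 7) + (0)
The last nonzero remainder b + 7 is already monic.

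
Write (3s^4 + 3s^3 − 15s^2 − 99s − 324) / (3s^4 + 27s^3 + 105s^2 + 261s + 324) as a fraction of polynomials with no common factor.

(s − 4)/(s + 4)

Apply the Euclidean algorithm:
  3s^4 + 3s^3 − 15s^2 − 99s − 324 = (3s^4 + 27s^3 + 105s^2 + 261s + 324) + (−24s^3 − 120s^2 − 360s − 648)
  3s^4 + 27s^3 + 105s^2 + 261s + 324 = (−(1/8)s − 1/2)(−24s^3 − 120s^2 − 360s − 648) + (0)
Last nonzero remainder: −24s^3 − 120s^2 − 360s − 648. Dividing through by −24 gives the monic gcd s^3 + 5s^2 + 15s + 27.
Cancel s^3 + 5s^2 + 15s + 27 from numerator and denominator to get the reduced form.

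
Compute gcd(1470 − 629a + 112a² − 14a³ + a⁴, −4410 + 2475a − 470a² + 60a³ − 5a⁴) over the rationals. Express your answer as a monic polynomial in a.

Apply the Euclidean algorithm:
  a⁴ − 14a³ + 112a² − 629a + 1470 = (−1/5)(−5a⁴ + 60a³ − 470a² + 2475a − 4410) + (−2a³ + 18a² − 134a + 588)
  −5a⁴ + 60a³ − 470a² + 2475a − 4410 = ((5/2)a − 15/2)(−2a³ + 18a² − 134a + 588) + (0)
Last nonzero remainder: −2a³ + 18a² − 134a + 588. Dividing through by −2 gives the monic gcd a³ − 9a² + 67a − 294.

−294 + 67a − 9a² + a³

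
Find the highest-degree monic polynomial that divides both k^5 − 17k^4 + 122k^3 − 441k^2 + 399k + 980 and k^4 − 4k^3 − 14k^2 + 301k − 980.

k^3 − 11k^2 + 63k − 140

Apply the Euclidean algorithm:
  k^5 − 17k^4 + 122k^3 − 441k^2 + 399k + 980 = (k − 13)(k^4 − 4k^3 − 14k^2 + 301k − 980) + (84k^3 − 924k^2 + 5292k − 11760)
  k^4 − 4k^3 − 14k^2 + 301k − 980 = ((1/84)k + 1/12)(84k^3 − 924k^2 + 5292k − 11760) + (0)
Last nonzero remainder: 84k^3 − 924k^2 + 5292k − 11760. Dividing through by 84 gives the monic gcd k^3 − 11k^2 + 63k − 140.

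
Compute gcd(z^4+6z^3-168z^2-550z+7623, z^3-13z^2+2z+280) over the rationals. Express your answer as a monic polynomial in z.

z-7

Euclidean algorithm in ℚ[z]:
  z^4+6z^3-168z^2-550z+7623 = (z+19)(z^3-13z^2+2z+280) + (77z^2-868z+2303)
  z^3-13z^2+2z+280 = ((1/77)z-19/847)(77z^2-868z+2303) + (-(5733/121)z+40131/121)
  77z^2-868z+2303 = (-(1331/819)z+5687/819)(-(5733/121)z+40131/121) + (0)
Last nonzero remainder: -(5733/121)z+40131/121. Dividing through by -5733/121 gives the monic gcd z-7.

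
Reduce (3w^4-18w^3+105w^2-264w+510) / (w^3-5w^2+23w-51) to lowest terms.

Repeated division with remainder:
  3w^4-18w^3+105w^2-264w+510 = (3w-3)(w^3-5w^2+23w-51) + (21w^2-42w+357)
  w^3-5w^2+23w-51 = ((1/21)w-1/7)(21w^2-42w+357) + (0)
Last nonzero remainder: 21w^2-42w+357. Dividing through by 21 gives the monic gcd w^2-2w+17.
Cancel w^2-2w+17 from numerator and denominator to get the reduced form.

(3w^2-12w+30)/(w-3)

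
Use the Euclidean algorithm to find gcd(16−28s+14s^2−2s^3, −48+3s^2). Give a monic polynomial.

−4+s

Apply the Euclidean algorithm:
  −2s^3+14s^2−28s+16 = (−(2/3)s+14/3)(3s^2−48) + (−60s+240)
  3s^2−48 = (−(1/20)s−1/5)(−60s+240) + (0)
Last nonzero remainder: −60s+240. Dividing through by −60 gives the monic gcd s−4.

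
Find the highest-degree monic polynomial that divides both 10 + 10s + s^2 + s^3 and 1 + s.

1 + s

By polynomial division,
  s^3 + s^2 + 10s + 10 = (s^2 + 10)(s + 1) + (0)
The last nonzero remainder s + 1 is already monic.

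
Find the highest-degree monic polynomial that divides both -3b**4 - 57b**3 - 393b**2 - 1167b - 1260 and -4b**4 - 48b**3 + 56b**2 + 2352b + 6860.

Apply the Euclidean algorithm:
  -3b**4 - 57b**3 - 393b**2 - 1167b - 1260 = (3/4)(-4b**4 - 48b**3 + 56b**2 + 2352b + 6860) + (-21b**3 - 435b**2 - 2931b - 6405)
  -4b**4 - 48b**3 + 56b**2 + 2352b + 6860 = ((4/21)b - 244/147)(-21b**3 - 435b**2 - 2931b - 6405) + (-(5280/49)b**2 - (63360/49)b - 26400/7)
  -21b**3 - 435b**2 - 2931b - 6405 = ((343/1760)b + 2989/1760)(-(5280/49)b**2 - (63360/49)b - 26400/7) + (0)
Last nonzero remainder: -(5280/49)b**2 - (63360/49)b - 26400/7. Dividing through by -5280/49 gives the monic gcd b**2 + 12b + 35.

b**2 + 12b + 35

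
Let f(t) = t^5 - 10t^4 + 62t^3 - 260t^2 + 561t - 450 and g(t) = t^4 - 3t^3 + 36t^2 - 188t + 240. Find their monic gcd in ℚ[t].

t^2 - 5t + 6

Euclidean algorithm in ℚ[t]:
  t^5 - 10t^4 + 62t^3 - 260t^2 + 561t - 450 = (t - 7)(t^4 - 3t^3 + 36t^2 - 188t + 240) + (5t^3 + 180t^2 - 995t + 1230)
  t^4 - 3t^3 + 36t^2 - 188t + 240 = ((1/5)t - 39/5)(5t^3 + 180t^2 - 995t + 1230) + (1639t^2 - 8195t + 9834)
  5t^3 + 180t^2 - 995t + 1230 = ((5/1639)t + 205/1639)(1639t^2 - 8195t + 9834) + (0)
Last nonzero remainder: 1639t^2 - 8195t + 9834. Dividing through by 1639 gives the monic gcd t^2 - 5t + 6.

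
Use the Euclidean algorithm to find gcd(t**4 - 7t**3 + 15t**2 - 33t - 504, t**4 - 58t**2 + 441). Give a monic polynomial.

Apply the Euclidean algorithm:
  t**4 - 7t**3 + 15t**2 - 33t - 504 = (t**4 - 58t**2 + 441) + (-7t**3 + 73t**2 - 33t - 945)
  t**4 - 58t**2 + 441 = (-(1/7)t - 73/49)(-7t**3 + 73t**2 - 33t - 945) + ((2256/49)t**2 - (9024/49)t - 6768/7)
  -7t**3 + 73t**2 - 33t - 945 = (-(343/2256)t + 735/752)((2256/49)t**2 - (9024/49)t - 6768/7) + (0)
Last nonzero remainder: (2256/49)t**2 - (9024/49)t - 6768/7. Dividing through by 2256/49 gives the monic gcd t**2 - 4t - 21.

t**2 - 4t - 21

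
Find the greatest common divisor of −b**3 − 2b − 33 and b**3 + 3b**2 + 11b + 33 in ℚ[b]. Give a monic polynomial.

b + 3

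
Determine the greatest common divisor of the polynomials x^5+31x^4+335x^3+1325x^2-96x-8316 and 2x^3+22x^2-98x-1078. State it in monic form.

x^2+18x+77

Repeated division with remainder:
  x^5+31x^4+335x^3+1325x^2-96x-8316 = ((1/2)x^2+10x+82)(2x^3+22x^2-98x-1078) + (1040x^2+18720x+80080)
  2x^3+22x^2-98x-1078 = ((1/520)x-7/520)(1040x^2+18720x+80080) + (0)
Last nonzero remainder: 1040x^2+18720x+80080. Dividing through by 1040 gives the monic gcd x^2+18x+77.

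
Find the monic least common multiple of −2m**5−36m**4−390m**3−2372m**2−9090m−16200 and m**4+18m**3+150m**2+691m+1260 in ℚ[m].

m**6+25m**5+321m**4+2551m**3+12847m**2+39915m+56700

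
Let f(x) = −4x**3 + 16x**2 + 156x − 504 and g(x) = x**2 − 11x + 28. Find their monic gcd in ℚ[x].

x − 7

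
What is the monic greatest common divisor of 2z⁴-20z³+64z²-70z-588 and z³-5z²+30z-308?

Euclidean algorithm in ℚ[z]:
  2z⁴-20z³+64z²-70z-588 = (2z-10)(z³-5z²+30z-308) + (-46z²+846z-3668)
  z³-5z²+30z-308 = (-(1/46)z-154/529)(-46z²+846z-3668) + ((103972/529)z-727804/529)
  -46z²+846z-3668 = (-(12167/51986)z+69299/25993)((103972/529)z-727804/529) + (0)
Last nonzero remainder: (103972/529)z-727804/529. Dividing through by 103972/529 gives the monic gcd z-7.

z-7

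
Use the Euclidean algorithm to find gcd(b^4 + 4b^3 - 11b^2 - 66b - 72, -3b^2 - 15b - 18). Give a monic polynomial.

b^2 + 5b + 6

Euclidean algorithm in ℚ[b]:
  b^4 + 4b^3 - 11b^2 - 66b - 72 = (-(1/3)b^2 + (1/3)b + 4)(-3b^2 - 15b - 18) + (0)
Last nonzero remainder: -3b^2 - 15b - 18. Dividing through by -3 gives the monic gcd b^2 + 5b + 6.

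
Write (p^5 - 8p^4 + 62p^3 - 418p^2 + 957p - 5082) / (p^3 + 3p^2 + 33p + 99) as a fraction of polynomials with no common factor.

(p^3 - 8p^2 + 29p - 154)/(p + 3)

Repeated division with remainder:
  p^5 - 8p^4 + 62p^3 - 418p^2 + 957p - 5082 = (p^2 - 11p + 62)(p^3 + 3p^2 + 33p + 99) + (-340p^2 - 11220)
  p^3 + 3p^2 + 33p + 99 = (-(1/340)p - 3/340)(-340p^2 - 11220) + (0)
Last nonzero remainder: -340p^2 - 11220. Dividing through by -340 gives the monic gcd p^2 + 33.
Cancel p^2 + 33 from numerator and denominator to get the reduced form.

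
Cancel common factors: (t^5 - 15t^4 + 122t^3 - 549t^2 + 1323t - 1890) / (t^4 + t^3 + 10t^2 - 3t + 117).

(t^3 - 12t^2 + 77t - 210)/(t^2 + 4t + 13)

Euclidean algorithm in ℚ[t]:
  t^5 - 15t^4 + 122t^3 - 549t^2 + 1323t - 1890 = (t - 16)(t^4 + t^3 + 10t^2 - 3t + 117) + (128t^3 - 386t^2 + 1158t - 18)
  t^4 + t^3 + 10t^2 - 3t + 117 = ((1/128)t + 257/8192)(128t^3 - 386t^2 + 1158t - 18) + ((53505/4096)t^2 - (160515/4096)t + 481545/4096)
  128t^3 - 386t^2 + 1158t - 18 = ((524288/53505)t - 8192/53505)((53505/4096)t^2 - (160515/4096)t + 481545/4096) + (0)
Last nonzero remainder: (53505/4096)t^2 - (160515/4096)t + 481545/4096. Dividing through by 53505/4096 gives the monic gcd t^2 - 3t + 9.
Cancel t^2 - 3t + 9 from numerator and denominator to get the reduced form.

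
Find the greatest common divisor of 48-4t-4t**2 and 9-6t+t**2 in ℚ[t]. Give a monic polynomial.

-3+t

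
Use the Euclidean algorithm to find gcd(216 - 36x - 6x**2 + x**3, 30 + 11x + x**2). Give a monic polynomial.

Apply the Euclidean algorithm:
  x**3 - 6x**2 - 36x + 216 = (x - 17)(x**2 + 11x + 30) + (121x + 726)
  x**2 + 11x + 30 = ((1/121)x + 5/121)(121x + 726) + (0)
Last nonzero remainder: 121x + 726. Dividing through by 121 gives the monic gcd x + 6.

6 + x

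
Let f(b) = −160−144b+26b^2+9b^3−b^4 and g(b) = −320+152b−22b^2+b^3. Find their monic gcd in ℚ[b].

Euclidean algorithm in ℚ[b]:
  −b^4+9b^3+26b^2−144b−160 = (−b−13)(b^3−22b^2+152b−320) + (−108b^2+1512b−4320)
  b^3−22b^2+152b−320 = (−(1/108)b+2/27)(−108b^2+1512b−4320) + (0)
Last nonzero remainder: −108b^2+1512b−4320. Dividing through by −108 gives the monic gcd b^2−14b+40.

40−14b+b^2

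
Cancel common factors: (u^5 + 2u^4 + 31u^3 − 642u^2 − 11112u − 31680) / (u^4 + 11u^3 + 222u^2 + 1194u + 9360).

(u^3 − u^2 − 86u − 264)/(u^2 + 8u + 78)

Repeated division with remainder:
  u^5 + 2u^4 + 31u^3 − 642u^2 − 11112u − 31680 = (u − 9)(u^4 + 11u^3 + 222u^2 + 1194u + 9360) + (−92u^3 + 162u^2 − 9726u + 52560)
  u^4 + 11u^3 + 222u^2 + 1194u + 9360 = (−(1/92)u − 587/4232)(−92u^3 + 162u^2 − 9726u + 52560) + ((293601/2116)u^2 + (880803/2116)u + 8808030/529)
  −92u^3 + 162u^2 − 9726u + 52560 = (−(194672/293601)u + 308936/97867)((293601/2116)u^2 + (880803/2116)u + 8808030/529) + (0)
Last nonzero remainder: (293601/2116)u^2 + (880803/2116)u + 8808030/529. Dividing through by 293601/2116 gives the monic gcd u^2 + 3u + 120.
Cancel u^2 + 3u + 120 from numerator and denominator to get the reduced form.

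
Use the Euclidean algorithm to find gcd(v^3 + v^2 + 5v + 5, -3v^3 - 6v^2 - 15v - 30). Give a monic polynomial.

v^2 + 5

By polynomial division,
  v^3 + v^2 + 5v + 5 = (-1/3)(-3v^3 - 6v^2 - 15v - 30) + (-v^2 - 5)
  -3v^3 - 6v^2 - 15v - 30 = (3v + 6)(-v^2 - 5) + (0)
Last nonzero remainder: -v^2 - 5. Dividing through by -1 gives the monic gcd v^2 + 5.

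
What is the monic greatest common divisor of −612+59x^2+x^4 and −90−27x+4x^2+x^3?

3+x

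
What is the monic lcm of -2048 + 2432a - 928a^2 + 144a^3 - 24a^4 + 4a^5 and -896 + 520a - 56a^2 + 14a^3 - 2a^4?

3584 - 4768a + 2232a^2 - 484a^3 + 78a^4 - 13a^5 + a^6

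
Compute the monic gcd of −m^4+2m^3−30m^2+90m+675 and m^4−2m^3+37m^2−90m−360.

Euclidean algorithm in ℚ[m]:
  −m^4+2m^3−30m^2+90m+675 = (−1)(m^4−2m^3+37m^2−90m−360) + (7m^2+315)
  m^4−2m^3+37m^2−90m−360 = ((1/7)m^2−(2/7)m−8/7)(7m^2+315) + (0)
Last nonzero remainder: 7m^2+315. Dividing through by 7 gives the monic gcd m^2+45.

m^2+45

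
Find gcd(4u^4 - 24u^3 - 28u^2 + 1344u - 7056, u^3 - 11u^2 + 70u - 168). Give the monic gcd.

u^2 - 7u + 42

Repeated division with remainder:
  4u^4 - 24u^3 - 28u^2 + 1344u - 7056 = (4u + 20)(u^3 - 11u^2 + 70u - 168) + (-88u^2 + 616u - 3696)
  u^3 - 11u^2 + 70u - 168 = (-(1/88)u + 1/22)(-88u^2 + 616u - 3696) + (0)
Last nonzero remainder: -88u^2 + 616u - 3696. Dividing through by -88 gives the monic gcd u^2 - 7u + 42.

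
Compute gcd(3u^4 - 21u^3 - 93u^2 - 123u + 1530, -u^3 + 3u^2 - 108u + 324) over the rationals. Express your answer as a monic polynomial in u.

u - 3

Repeated division with remainder:
  3u^4 - 21u^3 - 93u^2 - 123u + 1530 = (-3u + 12)(-u^3 + 3u^2 - 108u + 324) + (-453u^2 + 2145u - 2358)
  -u^3 + 3u^2 - 108u + 324 = ((1/453)u + 262/68403)(-453u^2 + 2145u - 2358) + (-(2531152/22801)u + 7593456/22801)
  -453u^2 + 2145u - 2358 = ((10328853/2531152)u - 8960793/1265576)(-(2531152/22801)u + 7593456/22801) + (0)
Last nonzero remainder: -(2531152/22801)u + 7593456/22801. Dividing through by -2531152/22801 gives the monic gcd u - 3.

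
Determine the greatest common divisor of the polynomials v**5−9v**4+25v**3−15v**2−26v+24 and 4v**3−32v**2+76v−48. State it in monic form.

v**3−8v**2+19v−12

Apply the Euclidean algorithm:
  v**5−9v**4+25v**3−15v**2−26v+24 = ((1/4)v**2−(1/4)v−1/2)(4v**3−32v**2+76v−48) + (0)
Last nonzero remainder: 4v**3−32v**2+76v−48. Dividing through by 4 gives the monic gcd v**3−8v**2+19v−12.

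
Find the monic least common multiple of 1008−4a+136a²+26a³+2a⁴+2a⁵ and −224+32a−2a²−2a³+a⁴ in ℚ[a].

−2016+512a−274a²+16a³+9a⁴−3a⁵+a⁶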